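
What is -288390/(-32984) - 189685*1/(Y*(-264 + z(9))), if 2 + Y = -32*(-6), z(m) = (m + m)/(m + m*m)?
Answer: 272516495/21752948 ≈ 12.528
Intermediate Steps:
z(m) = 2*m/(m + m**2) (z(m) = (2*m)/(m + m**2) = 2*m/(m + m**2))
Y = 190 (Y = -2 - 32*(-6) = -2 + 192 = 190)
-288390/(-32984) - 189685*1/(Y*(-264 + z(9))) = -288390/(-32984) - 189685*1/(190*(-264 + 2/(1 + 9))) = -288390*(-1/32984) - 189685*1/(190*(-264 + 2/10)) = 144195/16492 - 189685*1/(190*(-264 + 2*(1/10))) = 144195/16492 - 189685*1/(190*(-264 + 1/5)) = 144195/16492 - 189685/(190*(-1319/5)) = 144195/16492 - 189685/(-50122) = 144195/16492 - 189685*(-1/50122) = 144195/16492 + 189685/50122 = 272516495/21752948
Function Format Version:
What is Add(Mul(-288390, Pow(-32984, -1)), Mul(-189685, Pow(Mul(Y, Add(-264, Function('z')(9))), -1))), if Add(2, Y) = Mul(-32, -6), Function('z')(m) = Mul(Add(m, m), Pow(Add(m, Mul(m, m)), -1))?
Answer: Rational(272516495, 21752948) ≈ 12.528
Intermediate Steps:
Function('z')(m) = Mul(2, m, Pow(Add(m, Pow(m, 2)), -1)) (Function('z')(m) = Mul(Mul(2, m), Pow(Add(m, Pow(m, 2)), -1)) = Mul(2, m, Pow(Add(m, Pow(m, 2)), -1)))
Y = 190 (Y = Add(-2, Mul(-32, -6)) = Add(-2, 192) = 190)
Add(Mul(-288390, Pow(-32984, -1)), Mul(-189685, Pow(Mul(Y, Add(-264, Function('z')(9))), -1))) = Add(Mul(-288390, Pow(-32984, -1)), Mul(-189685, Pow(Mul(190, Add(-264, Mul(2, Pow(Add(1, 9), -1)))), -1))) = Add(Mul(-288390, Rational(-1, 32984)), Mul(-189685, Pow(Mul(190, Add(-264, Mul(2, Pow(10, -1)))), -1))) = Add(Rational(144195, 16492), Mul(-189685, Pow(Mul(190, Add(-264, Mul(2, Rational(1, 10)))), -1))) = Add(Rational(144195, 16492), Mul(-189685, Pow(Mul(190, Add(-264, Rational(1, 5))), -1))) = Add(Rational(144195, 16492), Mul(-189685, Pow(Mul(190, Rational(-1319, 5)), -1))) = Add(Rational(144195, 16492), Mul(-189685, Pow(-50122, -1))) = Add(Rational(144195, 16492), Mul(-189685, Rational(-1, 50122))) = Add(Rational(144195, 16492), Rational(189685, 50122)) = Rational(272516495, 21752948)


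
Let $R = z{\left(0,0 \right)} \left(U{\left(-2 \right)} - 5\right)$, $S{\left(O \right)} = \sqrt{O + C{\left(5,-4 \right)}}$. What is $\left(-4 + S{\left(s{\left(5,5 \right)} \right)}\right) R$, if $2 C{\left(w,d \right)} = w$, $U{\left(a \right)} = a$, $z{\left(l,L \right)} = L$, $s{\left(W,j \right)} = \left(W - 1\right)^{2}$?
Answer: $0$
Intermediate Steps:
$s{\left(W,j \right)} = \left(-1 + W\right)^{2}$
$C{\left(w,d \right)} = \frac{w}{2}$
$S{\left(O \right)} = \sqrt{\frac{5}{2} + O}$ ($S{\left(O \right)} = \sqrt{O + \frac{1}{2} \cdot 5} = \sqrt{O + \frac{5}{2}} = \sqrt{\frac{5}{2} + O}$)
$R = 0$ ($R = 0 \left(-2 - 5\right) = 0 \left(-7\right) = 0$)
$\left(-4 + S{\left(s{\left(5,5 \right)} \right)}\right) R = \left(-4 + \frac{\sqrt{10 + 4 \left(-1 + 5\right)^{2}}}{2}\right) 0 = \left(-4 + \frac{\sqrt{10 + 4 \cdot 4^{2}}}{2}\right) 0 = \left(-4 + \frac{\sqrt{10 + 4 \cdot 16}}{2}\right) 0 = \left(-4 + \frac{\sqrt{10 + 64}}{2}\right) 0 = \left(-4 + \frac{\sqrt{74}}{2}\right) 0 = 0$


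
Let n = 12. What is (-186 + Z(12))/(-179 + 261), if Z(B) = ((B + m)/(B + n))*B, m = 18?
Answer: -171/82 ≈ -2.0854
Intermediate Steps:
Z(B) = B*(18 + B)/(12 + B) (Z(B) = ((B + 18)/(B + 12))*B = ((18 + B)/(12 + B))*B = B*(18 + B)/(12 + B))
(-186 + Z(12))/(-179 + 261) = (-186 + 12*(18 + 12)/(12 + 12))/(-179 + 261) = (-186 + 12*30/24)/82 = (-186 + 12*(1/24)*30)*(1/82) = (-186 + 15)*(1/82) = -171*1/82 = -171/82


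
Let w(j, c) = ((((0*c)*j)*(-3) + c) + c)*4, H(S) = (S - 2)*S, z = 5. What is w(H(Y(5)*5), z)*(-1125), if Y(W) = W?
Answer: -45000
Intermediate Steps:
H(S) = S*(-2 + S) (H(S) = (-2 + S)*S = S*(-2 + S))
w(j, c) = 8*c (w(j, c) = (((0*j)*(-3) + c) + c)*4 = ((0*(-3) + c) + c)*4 = ((0 + c) + c)*4 = (c + c)*4 = (2*c)*4 = 8*c)
w(H(Y(5)*5), z)*(-1125) = (8*5)*(-1125) = 40*(-1125) = -45000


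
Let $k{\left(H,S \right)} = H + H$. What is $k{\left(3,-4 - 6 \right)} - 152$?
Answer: $-146$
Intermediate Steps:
$k{\left(H,S \right)} = 2 H$
$k{\left(3,-4 - 6 \right)} - 152 = 2 \cdot 3 - 152 = 6 - 152 = -146$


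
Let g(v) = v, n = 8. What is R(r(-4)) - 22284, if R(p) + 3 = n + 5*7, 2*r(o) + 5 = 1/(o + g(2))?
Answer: -22244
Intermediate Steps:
r(o) = -5/2 + 1/(2*(2 + o)) (r(o) = -5/2 + 1/(2*(o + 2)) = -5/2 + 1/(2*(2 + o)))
R(p) = 40 (R(p) = -3 + (8 + 5*7) = -3 + (8 + 35) = -3 + 43 = 40)
R(r(-4)) - 22284 = 40 - 22284 = -22244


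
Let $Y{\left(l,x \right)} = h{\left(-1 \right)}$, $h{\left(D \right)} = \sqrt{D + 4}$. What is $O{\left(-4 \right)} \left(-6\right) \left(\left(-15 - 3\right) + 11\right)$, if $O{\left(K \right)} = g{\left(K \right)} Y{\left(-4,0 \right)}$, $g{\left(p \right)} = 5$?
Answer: $210 \sqrt{3} \approx 363.73$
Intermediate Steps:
$h{\left(D \right)} = \sqrt{4 + D}$
$Y{\left(l,x \right)} = \sqrt{3}$ ($Y{\left(l,x \right)} = \sqrt{4 - 1} = \sqrt{3}$)
$O{\left(K \right)} = 5 \sqrt{3}$
$O{\left(-4 \right)} \left(-6\right) \left(\left(-15 - 3\right) + 11\right) = 5 \sqrt{3} \left(-6\right) \left(\left(-15 - 3\right) + 11\right) = - 30 \sqrt{3} \left(-18 + 11\right) = - 30 \sqrt{3} \left(-7\right) = 210 \sqrt{3}$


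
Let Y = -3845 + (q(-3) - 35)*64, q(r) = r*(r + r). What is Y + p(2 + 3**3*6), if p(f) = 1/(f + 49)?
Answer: -1050728/213 ≈ -4933.0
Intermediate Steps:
q(r) = 2*r**2 (q(r) = r*(2*r) = 2*r**2)
p(f) = 1/(49 + f)
Y = -4933 (Y = -3845 + (2*(-3)**2 - 35)*64 = -3845 + (2*9 - 35)*64 = -3845 + (18 - 35)*64 = -3845 - 17*64 = -3845 - 1088 = -4933)
Y + p(2 + 3**3*6) = -4933 + 1/(49 + (2 + 3**3*6)) = -4933 + 1/(49 + (2 + 27*6)) = -4933 + 1/(49 + (2 + 162)) = -4933 + 1/(49 + 164) = -4933 + 1/213 = -1050728/213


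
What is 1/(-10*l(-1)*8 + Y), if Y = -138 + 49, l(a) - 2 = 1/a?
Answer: -1/169 ≈ -0.0059172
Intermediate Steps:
l(a) = 2 + 1/a
Y = -89
1/(-10*l(-1)*8 + Y) = 1/(-10*(2 + 1/(-1))*8 - 89) = 1/(-10*(2 - 1)*8 - 89) = 1/(-10*1*8 - 89) = 1/(-10*8 - 89) = 1/(-80 - 89) = 1/(-169) = -1/169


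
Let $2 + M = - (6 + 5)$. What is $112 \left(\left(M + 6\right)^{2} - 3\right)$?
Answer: $5152$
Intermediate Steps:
$M = -13$ ($M = -2 - \left(6 + 5\right) = -2 - 11 = -13$)
$112 \left(\left(M + 6\right)^{2} - 3\right) = 112 \left(\left(-13 + 6\right)^{2} - 3\right) = 112 \left(\left(-7\right)^{2} - 3\right) = 112 \left(49 - 3\right) = 112 \cdot 46 = 5152$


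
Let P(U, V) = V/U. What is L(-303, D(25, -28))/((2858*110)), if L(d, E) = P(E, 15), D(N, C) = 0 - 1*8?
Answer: -3/503008 ≈ -5.9641e-6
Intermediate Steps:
D(N, C) = -8 (D(N, C) = 0 - 8 = -8)
L(d, E) = 15/E
L(-303, D(25, -28))/((2858*110)) = (15/(-8))/((2858*110)) = (15*(-⅛))/314380 = -15/8*1/314380 = -3/503008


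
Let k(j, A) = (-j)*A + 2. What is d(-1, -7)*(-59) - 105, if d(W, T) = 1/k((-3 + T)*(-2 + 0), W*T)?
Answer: -14431/138 ≈ -104.57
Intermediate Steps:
k(j, A) = 2 - A*j (k(j, A) = -A*j + 2 = 2 - A*j)
d(W, T) = 1/(2 - T*W*(6 - 2*T)) (d(W, T) = 1/(2 - W*T*(-3 + T)*(-2 + 0)) = 1/(2 - T*W*(-3 + T)*(-2)) = 1/(2 - T*W*(6 - 2*T)))
d(-1, -7)*(-59) - 105 = (1/(2*(1 - 7*(-1)*(-3 - 7))))*(-59) - 105 = (1/(2*(1 - 7*(-1)*(-10))))*(-59) - 105 = (1/(2*(1 - 70)))*(-59) - 105 = ((½)/(-69))*(-59) - 105 = ((½)*(-1/69))*(-59) - 105 = -1/138*(-59) - 105 = 59/138 - 105 = -14431/138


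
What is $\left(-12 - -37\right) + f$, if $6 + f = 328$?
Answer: $347$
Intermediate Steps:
$f = 322$ ($f = -6 + 328 = 322$)
$\left(-12 - -37\right) + f = \left(-12 - -37\right) + 322 = \left(-12 + 37\right) + 322 = 25 + 322 = 347$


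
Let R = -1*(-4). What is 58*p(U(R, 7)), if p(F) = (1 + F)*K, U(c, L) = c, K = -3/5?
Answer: -174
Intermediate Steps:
R = 4
K = -⅗ (K = -3*⅕ = -⅗ ≈ -0.60000)
p(F) = -⅗ - 3*F/5 (p(F) = (1 + F)*(-⅗) = -⅗ - 3*F/5)
58*p(U(R, 7)) = 58*(-⅗ - ⅗*4) = 58*(-⅗ - 12/5) = 58*(-3) = -174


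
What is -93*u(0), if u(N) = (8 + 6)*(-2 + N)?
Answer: 2604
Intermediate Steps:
u(N) = -28 + 14*N (u(N) = 14*(-2 + N) = -28 + 14*N)
-93*u(0) = -93*(-28 + 14*0) = -93*(-28 + 0) = -93*(-28) = 2604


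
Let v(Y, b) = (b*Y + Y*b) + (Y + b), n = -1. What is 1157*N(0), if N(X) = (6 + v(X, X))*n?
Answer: -6942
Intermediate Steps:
v(Y, b) = Y + b + 2*Y*b (v(Y, b) = (Y*b + Y*b) + (Y + b) = 2*Y*b + (Y + b) = Y + b + 2*Y*b)
N(X) = -6 - 2*X - 2*X**2 (N(X) = (6 + (X + X + 2*X*X))*(-1) = (6 + (X + X + 2*X**2))*(-1) = (6 + (2*X + 2*X**2))*(-1) = (6 + 2*X + 2*X**2)*(-1) = -6 - 2*X - 2*X**2)
1157*N(0) = 1157*(-6 - 2*0 - 2*0**2) = 1157*(-6 + 0 - 2*0) = 1157*(-6 + 0 + 0) = 1157*(-6) = -6942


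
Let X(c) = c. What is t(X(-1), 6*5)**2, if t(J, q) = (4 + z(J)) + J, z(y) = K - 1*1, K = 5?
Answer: 49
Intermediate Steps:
z(y) = 4 (z(y) = 5 - 1*1 = 5 - 1 = 4)
t(J, q) = 8 + J (t(J, q) = (4 + 4) + J = 8 + J)
t(X(-1), 6*5)**2 = (8 - 1)**2 = 7**2 = 49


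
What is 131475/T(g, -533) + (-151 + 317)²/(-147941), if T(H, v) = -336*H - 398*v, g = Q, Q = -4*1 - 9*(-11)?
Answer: 14484565991/26661039374 ≈ 0.54329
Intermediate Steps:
Q = 95 (Q = -4 + 99 = 95)
g = 95
T(H, v) = -398*v - 336*H
131475/T(g, -533) + (-151 + 317)²/(-147941) = 131475/(-398*(-533) - 336*95) + (-151 + 317)²/(-147941) = 131475/(212134 - 31920) + 166²*(-1/147941) = 131475/180214 + 27556*(-1/147941) = 131475*(1/180214) - 27556/147941 = 131475/180214 - 27556/147941 = 14484565991/26661039374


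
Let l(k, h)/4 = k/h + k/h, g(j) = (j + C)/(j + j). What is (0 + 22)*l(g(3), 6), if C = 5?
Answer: 352/9 ≈ 39.111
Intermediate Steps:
g(j) = (5 + j)/(2*j) (g(j) = (j + 5)/(j + j) = (5 + j)/((2*j)) = (5 + j)*(1/(2*j)) = (5 + j)/(2*j))
l(k, h) = 8*k/h (l(k, h) = 4*(k/h + k/h) = 4*(2*k/h) = 8*k/h)
(0 + 22)*l(g(3), 6) = (0 + 22)*(8*((1/2)*(5 + 3)/3)/6) = 22*(8*((1/2)*(1/3)*8)*(1/6)) = 22*(8*(4/3)*(1/6)) = 22*(16/9) = 352/9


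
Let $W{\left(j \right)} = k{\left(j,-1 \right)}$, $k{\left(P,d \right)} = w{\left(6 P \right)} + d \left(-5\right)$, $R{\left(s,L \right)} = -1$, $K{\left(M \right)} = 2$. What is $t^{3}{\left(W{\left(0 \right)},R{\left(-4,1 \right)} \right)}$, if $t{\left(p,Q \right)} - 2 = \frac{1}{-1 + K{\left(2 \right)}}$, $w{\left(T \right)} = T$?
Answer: $27$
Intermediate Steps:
$k{\left(P,d \right)} = - 5 d + 6 P$ ($k{\left(P,d \right)} = 6 P + d \left(-5\right) = 6 P - 5 d = - 5 d + 6 P$)
$W{\left(j \right)} = 5 + 6 j$ ($W{\left(j \right)} = \left(-5\right) \left(-1\right) + 6 j = 5 + 6 j$)
$t{\left(p,Q \right)} = 3$ ($t{\left(p,Q \right)} = 2 + \frac{1}{-1 + 2} = 2 + 1^{-1} = 2 + 1 = 3$)
$t^{3}{\left(W{\left(0 \right)},R{\left(-4,1 \right)} \right)} = 3^{3} = 27$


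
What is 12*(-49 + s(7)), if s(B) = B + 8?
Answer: -408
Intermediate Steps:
s(B) = 8 + B
12*(-49 + s(7)) = 12*(-49 + (8 + 7)) = 12*(-49 + 15) = 12*(-34) = -408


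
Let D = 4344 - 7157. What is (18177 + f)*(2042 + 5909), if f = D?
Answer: 122159164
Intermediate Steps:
D = -2813
f = -2813
(18177 + f)*(2042 + 5909) = (18177 - 2813)*(2042 + 5909) = 15364*7951 = 122159164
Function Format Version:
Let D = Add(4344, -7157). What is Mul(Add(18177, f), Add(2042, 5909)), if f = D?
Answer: 122159164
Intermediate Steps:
D = -2813
f = -2813
Mul(Add(18177, f), Add(2042, 5909)) = Mul(Add(18177, -2813), Add(2042, 5909)) = Mul(15364, 7951) = 122159164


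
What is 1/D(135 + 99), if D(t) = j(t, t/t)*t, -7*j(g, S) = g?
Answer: -7/54756 ≈ -0.00012784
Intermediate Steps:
j(g, S) = -g/7
D(t) = -t²/7 (D(t) = (-t/7)*t = -t²/7)
1/D(135 + 99) = 1/(-(135 + 99)²/7) = 1/(-⅐*234²) = 1/(-⅐*54756) = 1/(-54756/7) = -7/54756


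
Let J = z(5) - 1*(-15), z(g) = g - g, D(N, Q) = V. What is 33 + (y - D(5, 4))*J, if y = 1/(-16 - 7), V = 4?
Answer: -636/23 ≈ -27.652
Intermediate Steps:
D(N, Q) = 4
z(g) = 0
y = -1/23 (y = 1/(-23) = -1/23 ≈ -0.043478)
J = 15 (J = 0 - 1*(-15) = 0 + 15 = 15)
33 + (y - D(5, 4))*J = 33 + (-1/23 - 1*4)*15 = 33 + (-1/23 - 4)*15 = 33 - 93/23*15 = 33 - 1395/23 = -636/23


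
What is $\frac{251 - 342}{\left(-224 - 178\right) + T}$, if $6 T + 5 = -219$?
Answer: $\frac{273}{1318} \approx 0.20713$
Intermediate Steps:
$T = - \frac{112}{3}$ ($T = - \frac{5}{6} + \frac{1}{6} \left(-219\right) = - \frac{5}{6} - \frac{73}{2} = - \frac{112}{3} \approx -37.333$)
$\frac{251 - 342}{\left(-224 - 178\right) + T} = \frac{251 - 342}{\left(-224 - 178\right) - \frac{112}{3}} = - \frac{91}{\left(-224 - 178\right) - \frac{112}{3}} = - \frac{91}{-402 - \frac{112}{3}} = - \frac{91}{- \frac{1318}{3}} = \left(-91\right) \left(- \frac{3}{1318}\right) = \frac{273}{1318}$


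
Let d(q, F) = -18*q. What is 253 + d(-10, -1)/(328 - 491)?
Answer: 41059/163 ≈ 251.90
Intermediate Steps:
253 + d(-10, -1)/(328 - 491) = 253 + (-18*(-10))/(328 - 491) = 253 + 180/(-163) = 253 - 1/163*180 = 253 - 180/163 = 41059/163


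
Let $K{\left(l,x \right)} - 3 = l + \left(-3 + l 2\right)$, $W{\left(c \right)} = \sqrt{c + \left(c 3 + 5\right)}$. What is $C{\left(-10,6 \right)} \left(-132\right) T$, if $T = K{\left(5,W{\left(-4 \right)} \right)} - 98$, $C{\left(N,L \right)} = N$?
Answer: $-109560$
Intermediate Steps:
$W{\left(c \right)} = \sqrt{5 + 4 c}$ ($W{\left(c \right)} = \sqrt{c + \left(3 c + 5\right)} = \sqrt{c + \left(5 + 3 c\right)} = \sqrt{5 + 4 c}$)
$K{\left(l,x \right)} = 3 l$ ($K{\left(l,x \right)} = 3 + \left(l + \left(-3 + l 2\right)\right) = 3 + \left(l + \left(-3 + 2 l\right)\right) = 3 + \left(-3 + 3 l\right) = 3 l$)
$T = -83$ ($T = 3 \cdot 5 - 98 = 15 - 98 = -83$)
$C{\left(-10,6 \right)} \left(-132\right) T = \left(-10\right) \left(-132\right) \left(-83\right) = 1320 \left(-83\right) = -109560$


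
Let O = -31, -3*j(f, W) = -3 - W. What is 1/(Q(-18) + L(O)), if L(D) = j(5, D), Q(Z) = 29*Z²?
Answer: 3/28160 ≈ 0.00010653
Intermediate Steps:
j(f, W) = 1 + W/3 (j(f, W) = -(-3 - W)/3 = 1 + W/3)
L(D) = 1 + D/3
1/(Q(-18) + L(O)) = 1/(29*(-18)² + (1 + (⅓)*(-31))) = 1/(29*324 + (1 - 31/3)) = 1/(9396 - 28/3) = 1/(28160/3) = 3/28160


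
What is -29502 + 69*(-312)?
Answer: -51030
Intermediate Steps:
-29502 + 69*(-312) = -29502 - 21528 = -51030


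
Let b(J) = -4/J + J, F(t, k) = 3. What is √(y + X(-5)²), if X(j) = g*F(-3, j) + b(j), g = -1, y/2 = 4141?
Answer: √208346/5 ≈ 91.290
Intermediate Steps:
y = 8282 (y = 2*4141 = 8282)
b(J) = J - 4/J
X(j) = -3 + j - 4/j (X(j) = -1*3 + (j - 4/j) = -3 + (j - 4/j) = -3 + j - 4/j)
√(y + X(-5)²) = √(8282 + (-3 - 5 - 4/(-5))²) = √(8282 + (-3 - 5 - 4*(-⅕))²) = √(8282 + (-3 - 5 + ⅘)²) = √(8282 + (-36/5)²) = √(8282 + 1296/25) = √(208346/25) = √208346/5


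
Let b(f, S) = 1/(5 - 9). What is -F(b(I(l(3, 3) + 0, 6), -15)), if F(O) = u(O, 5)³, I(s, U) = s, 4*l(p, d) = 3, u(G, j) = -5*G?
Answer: -125/64 ≈ -1.9531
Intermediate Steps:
l(p, d) = ¾ (l(p, d) = (¼)*3 = ¾)
b(f, S) = -¼ (b(f, S) = 1/(-4) = -¼)
F(O) = -125*O³ (F(O) = (-5*O)³ = -125*O³)
-F(b(I(l(3, 3) + 0, 6), -15)) = -(-125)*(-¼)³ = -(-125)*(-1)/64 = -1*125/64 = -125/64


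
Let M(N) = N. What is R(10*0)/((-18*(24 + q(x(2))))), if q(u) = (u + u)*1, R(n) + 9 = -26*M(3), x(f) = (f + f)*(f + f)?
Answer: 29/336 ≈ 0.086310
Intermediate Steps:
x(f) = 4*f**2 (x(f) = (2*f)*(2*f) = 4*f**2)
R(n) = -87 (R(n) = -9 - 26*3 = -9 - 78 = -87)
q(u) = 2*u (q(u) = (2*u)*1 = 2*u)
R(10*0)/((-18*(24 + q(x(2))))) = -87*(-1/(18*(24 + 2*(4*2**2)))) = -87*(-1/(18*(24 + 2*(4*4)))) = -87*(-1/(18*(24 + 2*16))) = -87*(-1/(18*(24 + 32))) = -87/((-18*56)) = -87/(-1008) = -87*(-1/1008) = 29/336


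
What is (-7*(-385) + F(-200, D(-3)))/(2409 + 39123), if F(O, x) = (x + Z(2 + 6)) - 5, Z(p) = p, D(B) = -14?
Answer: 671/10383 ≈ 0.064625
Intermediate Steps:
F(O, x) = 3 + x (F(O, x) = (x + (2 + 6)) - 5 = (x + 8) - 5 = (8 + x) - 5 = 3 + x)
(-7*(-385) + F(-200, D(-3)))/(2409 + 39123) = (-7*(-385) + (3 - 14))/(2409 + 39123) = (2695 - 11)/41532 = 2684*(1/41532) = 671/10383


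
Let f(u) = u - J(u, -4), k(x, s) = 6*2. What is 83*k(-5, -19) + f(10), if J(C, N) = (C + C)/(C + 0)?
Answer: 1004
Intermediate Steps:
J(C, N) = 2 (J(C, N) = (2*C)/C = 2)
k(x, s) = 12
f(u) = -2 + u (f(u) = u - 1*2 = u - 2 = -2 + u)
83*k(-5, -19) + f(10) = 83*12 + (-2 + 10) = 996 + 8 = 1004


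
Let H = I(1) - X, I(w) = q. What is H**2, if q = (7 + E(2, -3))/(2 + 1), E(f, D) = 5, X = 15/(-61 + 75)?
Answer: 1681/196 ≈ 8.5765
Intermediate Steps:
X = 15/14 ≈ 1.0714
q = 4 (q = (7 + 5)/(2 + 1) = 12/3 = 12*(1/3) = 4)
I(w) = 4
H = 41/14 (H = 4 - 1*15/14 = 4 - 15/14 = 41/14 ≈ 2.9286)
H**2 = (41/14)**2 = 1681/196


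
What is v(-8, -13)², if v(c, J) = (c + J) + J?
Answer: 1156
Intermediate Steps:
v(c, J) = c + 2*J (v(c, J) = (J + c) + J = c + 2*J)
v(-8, -13)² = (-8 + 2*(-13))² = (-8 - 26)² = (-34)² = 1156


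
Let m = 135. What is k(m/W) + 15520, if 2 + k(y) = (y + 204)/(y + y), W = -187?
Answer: 1383949/90 ≈ 15377.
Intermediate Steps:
k(y) = -2 + (204 + y)/(2*y) (k(y) = -2 + (y + 204)/(y + y) = -2 + (204 + y)/((2*y)) = -2 + (204 + y)*(1/(2*y)) = -2 + (204 + y)/(2*y))
k(m/W) + 15520 = (-3/2 + 102/((135/(-187)))) + 15520 = (-3/2 + 102/((135*(-1/187)))) + 15520 = (-3/2 + 102/(-135/187)) + 15520 = (-3/2 + 102*(-187/135)) + 15520 = (-3/2 - 6358/45) + 15520 = -12851/90 + 15520 = 1383949/90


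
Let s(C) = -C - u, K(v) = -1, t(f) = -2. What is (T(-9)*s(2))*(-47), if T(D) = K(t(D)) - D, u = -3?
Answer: -376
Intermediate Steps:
T(D) = -1 - D
s(C) = 3 - C (s(C) = -C - 1*(-3) = -C + 3 = 3 - C)
(T(-9)*s(2))*(-47) = ((-1 - 1*(-9))*(3 - 1*2))*(-47) = ((-1 + 9)*(3 - 2))*(-47) = (8*1)*(-47) = 8*(-47) = -376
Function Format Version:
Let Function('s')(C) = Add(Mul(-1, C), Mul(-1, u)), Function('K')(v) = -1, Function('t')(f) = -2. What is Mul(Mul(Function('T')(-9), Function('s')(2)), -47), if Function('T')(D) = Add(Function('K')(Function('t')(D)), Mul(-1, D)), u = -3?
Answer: -376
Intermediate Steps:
Function('T')(D) = Add(-1, Mul(-1, D))
Function('s')(C) = Add(3, Mul(-1, C)) (Function('s')(C) = Add(Mul(-1, C), Mul(-1, -3)) = Add(Mul(-1, C), 3) = Add(3, Mul(-1, C)))
Mul(Mul(Function('T')(-9), Function('s')(2)), -47) = Mul(Mul(Add(-1, Mul(-1, -9)), Add(3, Mul(-1, 2))), -47) = Mul(Mul(Add(-1, 9), Add(3, -2)), -47) = Mul(Mul(8, 1), -47) = Mul(8, -47) = -376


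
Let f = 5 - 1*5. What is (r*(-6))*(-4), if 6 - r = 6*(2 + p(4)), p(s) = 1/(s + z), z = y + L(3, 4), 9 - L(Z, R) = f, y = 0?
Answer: -2016/13 ≈ -155.08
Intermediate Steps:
f = 0 (f = 5 - 5 = 0)
L(Z, R) = 9 (L(Z, R) = 9 - 1*0 = 9 + 0 = 9)
z = 9 (z = 0 + 9 = 9)
p(s) = 1/(9 + s) (p(s) = 1/(s + 9) = 1/(9 + s))
r = -84/13 (r = 6 - 6*(2 + 1/(9 + 4)) = 6 - 6*(2 + 1/13) = 6 - 6*27/13 = 6 - 1*162/13 = 6 - 162/13 = -84/13 ≈ -6.4615)
(r*(-6))*(-4) = -84/13*(-6)*(-4) = (504/13)*(-4) = -2016/13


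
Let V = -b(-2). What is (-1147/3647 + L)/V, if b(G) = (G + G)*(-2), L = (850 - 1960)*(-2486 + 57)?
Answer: -9833003783/29176 ≈ -3.3702e+5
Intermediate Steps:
L = 2696190 (L = -1110*(-2429) = 2696190)
b(G) = -4*G (b(G) = (2*G)*(-2) = -4*G)
V = -8 (V = -(-4)*(-2) = -1*8 = -8)
(-1147/3647 + L)/V = (-1147/3647 + 2696190)/(-8) = (-1147*1/3647 + 2696190)*(-⅛) = (-1147/3647 + 2696190)*(-⅛) = (9833003783/3647)*(-⅛) = -9833003783/29176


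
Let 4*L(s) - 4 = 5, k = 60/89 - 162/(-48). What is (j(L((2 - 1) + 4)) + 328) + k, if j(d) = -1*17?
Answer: 224315/712 ≈ 315.05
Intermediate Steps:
k = 2883/712 (k = 60*(1/89) - 162*(-1/48) = 60/89 + 27/8 = 2883/712 ≈ 4.0492)
L(s) = 9/4 (L(s) = 1 + (¼)*5 = 1 + 5/4 = 9/4)
j(d) = -17
(j(L((2 - 1) + 4)) + 328) + k = (-17 + 328) + 2883/712 = 311 + 2883/712 = 224315/712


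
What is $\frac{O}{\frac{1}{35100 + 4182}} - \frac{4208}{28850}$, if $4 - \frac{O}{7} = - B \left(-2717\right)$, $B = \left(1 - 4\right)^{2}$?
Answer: $- \frac{96976957279654}{14425} \approx -6.7228 \cdot 10^{9}$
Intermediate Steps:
$B = 9$ ($B = \left(-3\right)^{2} = 9$)
$O = -171143$ ($O = 28 - 7 \left(- 9 \left(-2717\right)\right) = 28 - 7 \left(\left(-1\right) \left(-24453\right)\right) = 28 - 171171 = -171143$)
$\frac{O}{\frac{1}{35100 + 4182}} - \frac{4208}{28850} = - \frac{171143}{\frac{1}{35100 + 4182}} - \frac{4208}{28850} = - \frac{171143}{\frac{1}{39282}} - \frac{2104}{14425} = - 171143 \frac{1}{\frac{1}{39282}} - \frac{2104}{14425} = \left(-171143\right) 39282 - \frac{2104}{14425} = -6722839326 - \frac{2104}{14425} = - \frac{96976957279654}{14425}$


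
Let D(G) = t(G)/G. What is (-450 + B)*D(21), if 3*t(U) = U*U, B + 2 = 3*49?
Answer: -2135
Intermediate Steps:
B = 145 (B = -2 + 3*49 = -2 + 147 = 145)
t(U) = U²/3 (t(U) = (U*U)/3 = U²/3)
D(G) = G/3 (D(G) = (G²/3)/G = G/3)
(-450 + B)*D(21) = (-450 + 145)*((⅓)*21) = -305*7 = -2135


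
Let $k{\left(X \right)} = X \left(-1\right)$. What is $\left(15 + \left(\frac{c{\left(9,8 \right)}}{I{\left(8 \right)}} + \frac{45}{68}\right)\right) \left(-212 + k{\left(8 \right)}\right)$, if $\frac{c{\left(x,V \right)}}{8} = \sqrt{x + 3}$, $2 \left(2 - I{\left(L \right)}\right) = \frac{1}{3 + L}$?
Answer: $- \frac{58575}{17} - \frac{77440 \sqrt{3}}{43} \approx -6564.9$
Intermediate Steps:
$I{\left(L \right)} = 2 - \frac{1}{2 \left(3 + L\right)}$
$c{\left(x,V \right)} = 8 \sqrt{3 + x}$ ($c{\left(x,V \right)} = 8 \sqrt{x + 3} = 8 \sqrt{3 + x}$)
$k{\left(X \right)} = - X$
$\left(15 + \left(\frac{c{\left(9,8 \right)}}{I{\left(8 \right)}} + \frac{45}{68}\right)\right) \left(-212 + k{\left(8 \right)}\right) = \left(15 + \left(\frac{8 \sqrt{3 + 9}}{\frac{1}{2} \frac{1}{3 + 8} \left(11 + 4 \cdot 8\right)} + \frac{45}{68}\right)\right) \left(-212 - 8\right) = \left(15 + \left(\frac{8 \sqrt{12}}{\frac{1}{2} \cdot \frac{1}{11} \left(11 + 32\right)} + 45 \cdot \frac{1}{68}\right)\right) \left(-212 - 8\right) = \left(15 + \left(\frac{8 \cdot 2 \sqrt{3}}{\frac{1}{2} \cdot \frac{1}{11} \cdot 43} + \frac{45}{68}\right)\right) \left(-220\right) = \left(15 + \left(\frac{16 \sqrt{3}}{\frac{43}{22}} + \frac{45}{68}\right)\right) \left(-220\right) = \left(15 + \left(16 \sqrt{3} \cdot \frac{22}{43} + \frac{45}{68}\right)\right) \left(-220\right) = \left(15 + \left(\frac{352 \sqrt{3}}{43} + \frac{45}{68}\right)\right) \left(-220\right) = \left(15 + \left(\frac{45}{68} + \frac{352 \sqrt{3}}{43}\right)\right) \left(-220\right) = \left(\frac{1065}{68} + \frac{352 \sqrt{3}}{43}\right) \left(-220\right) = - \frac{58575}{17} - \frac{77440 \sqrt{3}}{43}$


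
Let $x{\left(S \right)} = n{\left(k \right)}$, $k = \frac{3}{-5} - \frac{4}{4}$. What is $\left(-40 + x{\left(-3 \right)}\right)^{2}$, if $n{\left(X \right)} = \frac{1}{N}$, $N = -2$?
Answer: $\frac{6561}{4} \approx 1640.3$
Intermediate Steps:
$k = - \frac{8}{5}$ ($k = 3 \left(- \frac{1}{5}\right) - 1 = - \frac{3}{5} - 1 = - \frac{8}{5} \approx -1.6$)
$n{\left(X \right)} = - \frac{1}{2}$ ($n{\left(X \right)} = \frac{1}{-2} = - \frac{1}{2}$)
$x{\left(S \right)} = - \frac{1}{2}$
$\left(-40 + x{\left(-3 \right)}\right)^{2} = \left(-40 - \frac{1}{2}\right)^{2} = \left(- \frac{81}{2}\right)^{2} = \frac{6561}{4}$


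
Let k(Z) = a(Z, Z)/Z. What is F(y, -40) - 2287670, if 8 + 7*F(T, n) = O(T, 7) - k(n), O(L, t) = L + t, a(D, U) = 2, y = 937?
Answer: -320255079/140 ≈ -2.2875e+6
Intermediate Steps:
k(Z) = 2/Z
F(T, n) = -1/7 - 2/(7*n) + T/7 (F(T, n) = -8/7 + ((T + 7) - 2/n)/7 = -8/7 + ((7 + T) - 2/n)/7 = -8/7 + (7 + T - 2/n)/7 = -8/7 + (1 - 2/(7*n) + T/7) = -1/7 - 2/(7*n) + T/7)
F(y, -40) - 2287670 = (1/7)*(-2 - 40*(-1 + 937))/(-40) - 2287670 = (1/7)*(-1/40)*(-2 - 40*936) - 2287670 = (1/7)*(-1/40)*(-2 - 37440) - 2287670 = (1/7)*(-1/40)*(-37442) - 2287670 = 18721/140 - 2287670 = -320255079/140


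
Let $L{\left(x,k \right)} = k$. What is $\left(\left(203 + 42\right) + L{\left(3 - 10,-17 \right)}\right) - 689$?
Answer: $-461$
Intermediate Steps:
$\left(\left(203 + 42\right) + L{\left(3 - 10,-17 \right)}\right) - 689 = \left(\left(203 + 42\right) - 17\right) - 689 = \left(245 - 17\right) - 689 = 228 - 689 = -461$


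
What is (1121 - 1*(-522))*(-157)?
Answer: -257951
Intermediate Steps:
(1121 - 1*(-522))*(-157) = (1121 + 522)*(-157) = 1643*(-157) = -257951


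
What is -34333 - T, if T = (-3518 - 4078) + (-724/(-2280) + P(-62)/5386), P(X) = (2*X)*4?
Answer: -41041908443/1535010 ≈ -26737.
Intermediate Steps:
P(X) = 8*X
T = -11659589887/1535010 (T = (-3518 - 4078) + (-724/(-2280) + (8*(-62))/5386) = -7596 + (-724*(-1/2280) - 496*1/5386) = -7596 + (181/570 - 248/2693) = -7596 + 346073/1535010 = -11659589887/1535010 ≈ -7595.8)
-34333 - T = -34333 - 1*(-11659589887/1535010) = -34333 + 11659589887/1535010 = -41041908443/1535010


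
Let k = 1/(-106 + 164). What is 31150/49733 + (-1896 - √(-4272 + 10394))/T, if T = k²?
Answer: -317204204402/49733 - 3364*√6122 ≈ -6.6414e+6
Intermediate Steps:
k = 1/58 ≈ 0.017241
T = 1/3364 (T = (1/58)² = 1/3364 ≈ 0.00029727)
31150/49733 + (-1896 - √(-4272 + 10394))/T = 31150/49733 + (-1896 - √(-4272 + 10394))/(1/3364) = 31150*(1/49733) + (-1896 - √6122)*3364 = 31150/49733 + (-6378144 - 3364*√6122) = -317204204402/49733 - 3364*√6122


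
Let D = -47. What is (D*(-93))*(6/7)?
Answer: 26226/7 ≈ 3746.6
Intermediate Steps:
(D*(-93))*(6/7) = (-47*(-93))*(6/7) = 4371*(6*(⅐)) = 4371*(6/7) = 26226/7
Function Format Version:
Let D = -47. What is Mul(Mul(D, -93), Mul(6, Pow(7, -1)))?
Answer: Rational(26226, 7) ≈ 3746.6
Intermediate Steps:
Mul(Mul(D, -93), Mul(6, Pow(7, -1))) = Mul(Mul(-47, -93), Mul(6, Pow(7, -1))) = Mul(4371, Mul(6, Rational(1, 7))) = Mul(4371, Rational(6, 7)) = Rational(26226, 7)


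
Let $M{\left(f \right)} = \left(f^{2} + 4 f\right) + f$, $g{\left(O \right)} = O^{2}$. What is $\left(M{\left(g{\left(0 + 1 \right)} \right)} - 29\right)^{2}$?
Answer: $529$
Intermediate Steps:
$M{\left(f \right)} = f^{2} + 5 f$
$\left(M{\left(g{\left(0 + 1 \right)} \right)} - 29\right)^{2} = \left(\left(0 + 1\right)^{2} \left(5 + \left(0 + 1\right)^{2}\right) - 29\right)^{2} = \left(1^{2} \left(5 + 1^{2}\right) - 29\right)^{2} = \left(1 \left(5 + 1\right) - 29\right)^{2} = \left(1 \cdot 6 - 29\right)^{2} = \left(6 - 29\right)^{2} = \left(-23\right)^{2} = 529$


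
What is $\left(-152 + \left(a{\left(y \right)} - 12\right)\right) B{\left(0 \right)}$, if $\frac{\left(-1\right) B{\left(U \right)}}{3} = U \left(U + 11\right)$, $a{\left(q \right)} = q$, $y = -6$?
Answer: $0$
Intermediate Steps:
$B{\left(U \right)} = - 3 U \left(11 + U\right)$ ($B{\left(U \right)} = - 3 U \left(U + 11\right) = - 3 U \left(11 + U\right)$)
$\left(-152 + \left(a{\left(y \right)} - 12\right)\right) B{\left(0 \right)} = \left(-152 - 18\right) \left(\left(-3\right) 0 \left(11 + 0\right)\right) = \left(-152 - 18\right) \left(\left(-3\right) 0 \cdot 11\right) = \left(-170\right) 0 = 0$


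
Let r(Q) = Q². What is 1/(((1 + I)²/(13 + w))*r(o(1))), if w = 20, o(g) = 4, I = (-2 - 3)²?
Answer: 33/10816 ≈ 0.0030510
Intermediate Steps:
I = 25 (I = (-5)² = 25)
1/(((1 + I)²/(13 + w))*r(o(1))) = 1/(((1 + 25)²/(13 + 20))*4²) = 1/((26²/33)*16) = 1/(((1/33)*676)*16) = 1/((676/33)*16) = 1/(10816/33) = 33/10816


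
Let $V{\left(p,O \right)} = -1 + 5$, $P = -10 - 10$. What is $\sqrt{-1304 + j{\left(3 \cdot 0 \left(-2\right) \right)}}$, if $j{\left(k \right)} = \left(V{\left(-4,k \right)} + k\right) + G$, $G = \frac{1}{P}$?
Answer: $\frac{9 i \sqrt{1605}}{10} \approx 36.056 i$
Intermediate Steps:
$P = -20$
$V{\left(p,O \right)} = 4$
$G = - \frac{1}{20}$ ($G = \frac{1}{-20} = - \frac{1}{20} \approx -0.05$)
$j{\left(k \right)} = \frac{79}{20} + k$ ($j{\left(k \right)} = \left(4 + k\right) - \frac{1}{20} = \frac{79}{20} + k$)
$\sqrt{-1304 + j{\left(3 \cdot 0 \left(-2\right) \right)}} = \sqrt{-1304 + \left(\frac{79}{20} + 3 \cdot 0 \left(-2\right)\right)} = \sqrt{-1304 + \left(\frac{79}{20} + 0 \left(-2\right)\right)} = \sqrt{-1304 + \left(\frac{79}{20} + 0\right)} = \sqrt{-1304 + \frac{79}{20}} = \sqrt{- \frac{26001}{20}} = \frac{9 i \sqrt{1605}}{10}$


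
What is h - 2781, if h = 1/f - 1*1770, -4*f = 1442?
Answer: -3281273/721 ≈ -4551.0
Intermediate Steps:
f = -721/2 (f = -¼*1442 = -721/2 ≈ -360.50)
h = -1276172/721 (h = 1/(-721/2) - 1*1770 = -2/721 - 1770 = -1276172/721 ≈ -1770.0)
h - 2781 = -1276172/721 - 2781 = -3281273/721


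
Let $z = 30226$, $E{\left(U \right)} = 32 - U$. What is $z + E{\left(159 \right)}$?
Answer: $30099$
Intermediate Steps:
$z + E{\left(159 \right)} = 30226 + \left(32 - 159\right) = 30226 - 127 = 30099$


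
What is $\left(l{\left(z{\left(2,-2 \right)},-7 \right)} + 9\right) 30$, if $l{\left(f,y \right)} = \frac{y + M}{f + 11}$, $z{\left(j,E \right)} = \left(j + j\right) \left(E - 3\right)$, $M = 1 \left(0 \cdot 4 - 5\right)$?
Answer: $310$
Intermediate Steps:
$M = -5$ ($M = 1 \left(0 - 5\right) = 1 \left(-5\right) = -5$)
$z{\left(j,E \right)} = 2 j \left(-3 + E\right)$
$l{\left(f,y \right)} = \frac{-5 + y}{11 + f}$ ($l{\left(f,y \right)} = \frac{y - 5}{f + 11} = \frac{-5 + y}{11 + f}$)
$\left(l{\left(z{\left(2,-2 \right)},-7 \right)} + 9\right) 30 = \left(\frac{-5 - 7}{11 + 2 \cdot 2 \left(-3 - 2\right)} + 9\right) 30 = \left(\frac{1}{11 + 2 \cdot 2 \left(-5\right)} \left(-12\right) + 9\right) 30 = \left(\frac{1}{11 - 20} \left(-12\right) + 9\right) 30 = \left(\frac{1}{-9} \left(-12\right) + 9\right) 30 = \left(\left(- \frac{1}{9}\right) \left(-12\right) + 9\right) 30 = \left(\frac{4}{3} + 9\right) 30 = \frac{31}{3} \cdot 30 = 310$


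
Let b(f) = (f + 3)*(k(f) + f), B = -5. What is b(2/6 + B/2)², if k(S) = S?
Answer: 4225/324 ≈ 13.040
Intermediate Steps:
b(f) = 2*f*(3 + f) (b(f) = (f + 3)*(f + f) = (3 + f)*(2*f) = 2*f*(3 + f))
b(2/6 + B/2)² = (2*(2/6 - 5/2)*(3 + (2/6 - 5/2)))² = (2*(2*(⅙) - 5*½)*(3 + (2*(⅙) - 5*½)))² = (2*(⅓ - 5/2)*(3 + (⅓ - 5/2)))² = (2*(-13/6)*(3 - 13/6))² = (2*(-13/6)*(⅚))² = (-65/18)² = 4225/324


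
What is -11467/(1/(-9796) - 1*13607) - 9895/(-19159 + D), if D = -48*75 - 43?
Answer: 3880311192899/3039373732746 ≈ 1.2767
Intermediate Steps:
D = -3643 (D = -3600 - 43 = -3643)
-11467/(1/(-9796) - 1*13607) - 9895/(-19159 + D) = -11467/(1/(-9796) - 1*13607) - 9895/(-19159 - 3643) = -11467/(-1/9796 - 13607) - 9895/(-22802) = -11467/(-133294173/9796) - 9895*(-1/22802) = -11467*(-9796/133294173) + 9895/22802 = 112330732/133294173 + 9895/22802 = 3880311192899/3039373732746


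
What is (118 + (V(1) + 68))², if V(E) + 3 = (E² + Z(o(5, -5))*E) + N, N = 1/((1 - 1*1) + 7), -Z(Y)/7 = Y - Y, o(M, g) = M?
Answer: 1661521/49 ≈ 33909.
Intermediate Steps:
Z(Y) = 0 (Z(Y) = -7*(Y - Y) = -7*0 = 0)
N = ⅐ (N = 1/((1 - 1) + 7) = 1/(0 + 7) = 1/7 = ⅐ ≈ 0.14286)
V(E) = -20/7 + E² (V(E) = -3 + ((E² + 0*E) + ⅐) = -3 + ((E² + 0) + ⅐) = -3 + (E² + ⅐) = -3 + (⅐ + E²) = -20/7 + E²)
(118 + (V(1) + 68))² = (118 + ((-20/7 + 1²) + 68))² = (118 + ((-20/7 + 1) + 68))² = (118 + (-13/7 + 68))² = (118 + 463/7)² = (1289/7)² = 1661521/49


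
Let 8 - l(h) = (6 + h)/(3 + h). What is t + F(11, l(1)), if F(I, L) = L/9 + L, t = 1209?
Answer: 21887/18 ≈ 1215.9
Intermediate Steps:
l(h) = 8 - (6 + h)/(3 + h)
F(I, L) = 10*L/9 (F(I, L) = L*(1/9) + L = L/9 + L = 10*L/9)
t + F(11, l(1)) = 1209 + 10*((18 + 7*1)/(3 + 1))/9 = 1209 + 10*((18 + 7)/4)/9 = 1209 + 10*((1/4)*25)/9 = 1209 + (10/9)*(25/4) = 1209 + 125/18 = 21887/18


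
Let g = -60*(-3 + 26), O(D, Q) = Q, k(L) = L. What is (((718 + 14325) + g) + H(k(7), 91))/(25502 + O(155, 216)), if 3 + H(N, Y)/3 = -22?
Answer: 6794/12859 ≈ 0.52835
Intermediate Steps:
g = -1380 (g = -60*23 = -1380)
H(N, Y) = -75 (H(N, Y) = -9 + 3*(-22) = -9 - 66 = -75)
(((718 + 14325) + g) + H(k(7), 91))/(25502 + O(155, 216)) = (((718 + 14325) - 1380) - 75)/(25502 + 216) = ((15043 - 1380) - 75)/25718 = (13663 - 75)*(1/25718) = 13588*(1/25718) = 6794/12859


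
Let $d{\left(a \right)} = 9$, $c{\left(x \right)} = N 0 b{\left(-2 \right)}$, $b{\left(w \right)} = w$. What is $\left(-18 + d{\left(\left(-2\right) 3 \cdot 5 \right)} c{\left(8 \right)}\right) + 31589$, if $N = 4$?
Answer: $31571$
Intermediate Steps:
$c{\left(x \right)} = 0$ ($c{\left(x \right)} = 4 \cdot 0 \left(-2\right) = 0 \left(-2\right) = 0$)
$\left(-18 + d{\left(\left(-2\right) 3 \cdot 5 \right)} c{\left(8 \right)}\right) + 31589 = \left(-18 + 9 \cdot 0\right) + 31589 = \left(-18 + 0\right) + 31589 = -18 + 31589 = 31571$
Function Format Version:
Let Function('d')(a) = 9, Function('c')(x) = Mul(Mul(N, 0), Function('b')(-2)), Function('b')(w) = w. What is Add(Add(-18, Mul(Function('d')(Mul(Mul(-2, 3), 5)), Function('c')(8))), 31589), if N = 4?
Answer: 31571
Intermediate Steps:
Function('c')(x) = 0 (Function('c')(x) = Mul(Mul(4, 0), -2) = Mul(0, -2) = 0)
Add(Add(-18, Mul(Function('d')(Mul(Mul(-2, 3), 5)), Function('c')(8))), 31589) = Add(Add(-18, Mul(9, 0)), 31589) = Add(Add(-18, 0), 31589) = Add(-18, 31589) = 31571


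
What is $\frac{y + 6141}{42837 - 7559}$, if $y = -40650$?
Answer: $- \frac{34509}{35278} \approx -0.9782$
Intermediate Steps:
$\frac{y + 6141}{42837 - 7559} = \frac{-40650 + 6141}{42837 - 7559} = - \frac{34509}{35278}$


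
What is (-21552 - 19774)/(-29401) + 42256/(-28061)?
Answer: -82719770/825021461 ≈ -0.10026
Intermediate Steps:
(-21552 - 19774)/(-29401) + 42256/(-28061) = -41326*(-1/29401) + 42256*(-1/28061) = 41326/29401 - 42256/28061 = -82719770/825021461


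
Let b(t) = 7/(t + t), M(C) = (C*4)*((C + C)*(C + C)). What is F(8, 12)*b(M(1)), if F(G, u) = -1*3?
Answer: -21/32 ≈ -0.65625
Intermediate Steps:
F(G, u) = -3
M(C) = 16*C³ (M(C) = (4*C)*((2*C)*(2*C)) = (4*C)*(4*C²) = 16*C³)
b(t) = 7/(2*t) (b(t) = 7/((2*t)) = 7*(1/(2*t)) = 7/(2*t))
F(8, 12)*b(M(1)) = -21/(2*(16*1³)) = -21/(2*(16*1)) = -21/(2*16) = -3*7/32 = -21/32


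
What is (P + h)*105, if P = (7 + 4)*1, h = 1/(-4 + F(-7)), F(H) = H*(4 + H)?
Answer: 19740/17 ≈ 1161.2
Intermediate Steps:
h = 1/17 (h = 1/(-4 - 7*(4 - 7)) = 1/(-4 - 7*(-3)) = 1/(-4 + 21) = 1/17 ≈ 0.058824)
P = 11 (P = 11*1 = 11)
(P + h)*105 = (11 + 1/17)*105 = (188/17)*105 = 19740/17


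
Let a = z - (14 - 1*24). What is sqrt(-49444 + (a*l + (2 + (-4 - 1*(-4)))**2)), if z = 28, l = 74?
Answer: 2*I*sqrt(11657) ≈ 215.94*I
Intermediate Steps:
a = 38 (a = 28 - (14 - 1*24) = 28 - (14 - 24) = 28 - 1*(-10) = 28 + 10 = 38)
sqrt(-49444 + (a*l + (2 + (-4 - 1*(-4)))**2)) = sqrt(-49444 + (38*74 + (2 + (-4 - 1*(-4)))**2)) = sqrt(-49444 + (2812 + (2 + (-4 + 4))**2)) = sqrt(-49444 + (2812 + (2 + 0)**2)) = sqrt(-49444 + (2812 + 2**2)) = sqrt(-49444 + (2812 + 4)) = sqrt(-49444 + 2816) = sqrt(-46628) = 2*I*sqrt(11657)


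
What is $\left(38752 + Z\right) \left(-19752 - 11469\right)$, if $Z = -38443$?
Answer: $-9647289$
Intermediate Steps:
$\left(38752 + Z\right) \left(-19752 - 11469\right) = \left(38752 - 38443\right) \left(-19752 - 11469\right) = 309 \left(-31221\right) = -9647289$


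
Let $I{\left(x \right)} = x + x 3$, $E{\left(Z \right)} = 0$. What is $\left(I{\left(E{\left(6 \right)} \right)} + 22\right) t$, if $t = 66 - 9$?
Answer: $1254$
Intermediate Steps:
$t = 57$
$I{\left(x \right)} = 4 x$ ($I{\left(x \right)} = x + 3 x = 4 x$)
$\left(I{\left(E{\left(6 \right)} \right)} + 22\right) t = \left(4 \cdot 0 + 22\right) 57 = \left(0 + 22\right) 57 = 22 \cdot 57 = 1254$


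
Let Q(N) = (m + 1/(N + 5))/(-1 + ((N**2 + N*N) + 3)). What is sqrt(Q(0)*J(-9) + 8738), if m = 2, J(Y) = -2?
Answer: sqrt(218395)/5 ≈ 93.465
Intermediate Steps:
Q(N) = (2 + 1/(5 + N))/(2 + 2*N**2) (Q(N) = (2 + 1/(N + 5))/(-1 + ((N**2 + N*N) + 3)) = (2 + 1/(5 + N))/(-1 + ((N**2 + N**2) + 3)) = (2 + 1/(5 + N))/(-1 + (2*N**2 + 3)) = (2 + 1/(5 + N))/(-1 + (3 + 2*N**2)) = (2 + 1/(5 + N))/(2 + 2*N**2))
sqrt(Q(0)*J(-9) + 8738) = sqrt(((11/2 + 0)/(5 + 0 + 0**3 + 5*0**2))*(-2) + 8738) = sqrt(((11/2)/(5 + 0 + 0 + 5*0))*(-2) + 8738) = sqrt(((11/2)/(5 + 0 + 0 + 0))*(-2) + 8738) = sqrt(((11/2)/5)*(-2) + 8738) = sqrt(((1/5)*(11/2))*(-2) + 8738) = sqrt((11/10)*(-2) + 8738) = sqrt(-11/5 + 8738) = sqrt(43679/5) = sqrt(218395)/5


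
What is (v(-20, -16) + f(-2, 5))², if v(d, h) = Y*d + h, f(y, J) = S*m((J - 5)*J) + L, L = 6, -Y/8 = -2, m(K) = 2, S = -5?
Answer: 115600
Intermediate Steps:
Y = 16 (Y = -8*(-2) = 16)
f(y, J) = -4 (f(y, J) = -5*2 + 6 = -10 + 6 = -4)
v(d, h) = h + 16*d (v(d, h) = 16*d + h = h + 16*d)
(v(-20, -16) + f(-2, 5))² = ((-16 + 16*(-20)) - 4)² = ((-16 - 320) - 4)² = (-336 - 4)² = (-340)² = 115600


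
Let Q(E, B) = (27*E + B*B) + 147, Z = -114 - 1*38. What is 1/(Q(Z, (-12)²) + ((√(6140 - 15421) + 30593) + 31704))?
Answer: 79076/6253023057 - I*√9281/6253023057 ≈ 1.2646e-5 - 1.5407e-8*I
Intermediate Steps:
Z = -152 (Z = -114 - 38 = -152)
Q(E, B) = 147 + B² + 27*E (Q(E, B) = (27*E + B²) + 147 = (B² + 27*E) + 147 = 147 + B² + 27*E)
1/(Q(Z, (-12)²) + ((√(6140 - 15421) + 30593) + 31704)) = 1/((147 + ((-12)²)² + 27*(-152)) + ((√(6140 - 15421) + 30593) + 31704)) = 1/((147 + 144² - 4104) + ((√(-9281) + 30593) + 31704)) = 1/((147 + 20736 - 4104) + ((I*√9281 + 30593) + 31704)) = 1/(16779 + ((30593 + I*√9281) + 31704)) = 1/(16779 + (62297 + I*√9281)) = 1/(79076 + I*√9281)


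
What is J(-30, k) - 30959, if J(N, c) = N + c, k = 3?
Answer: -30986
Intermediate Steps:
J(-30, k) - 30959 = (-30 + 3) - 30959 = -27 - 30959 = -30986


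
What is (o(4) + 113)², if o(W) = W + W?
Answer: 14641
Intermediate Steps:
o(W) = 2*W
(o(4) + 113)² = (2*4 + 113)² = (8 + 113)² = 121² = 14641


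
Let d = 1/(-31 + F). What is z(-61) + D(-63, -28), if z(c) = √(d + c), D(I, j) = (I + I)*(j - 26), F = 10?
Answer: 6804 + I*√26922/21 ≈ 6804.0 + 7.8133*I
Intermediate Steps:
D(I, j) = 2*I*(-26 + j) (D(I, j) = (2*I)*(-26 + j) = 2*I*(-26 + j))
d = -1/21 (d = 1/(-31 + 10) = 1/(-21) = -1/21 ≈ -0.047619)
z(c) = √(-1/21 + c)
z(-61) + D(-63, -28) = √(-21 + 441*(-61))/21 + 2*(-63)*(-26 - 28) = √(-21 - 26901)/21 + 2*(-63)*(-54) = √(-26922)/21 + 6804 = (I*√26922)/21 + 6804 = I*√26922/21 + 6804 = 6804 + I*√26922/21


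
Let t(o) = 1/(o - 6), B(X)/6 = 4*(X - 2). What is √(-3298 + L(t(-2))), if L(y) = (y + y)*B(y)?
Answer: I*√13141/2 ≈ 57.317*I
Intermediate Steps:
B(X) = -48 + 24*X (B(X) = 6*(4*(X - 2)) = 6*(4*(-2 + X)) = 6*(-8 + 4*X) = -48 + 24*X)
t(o) = 1/(-6 + o)
L(y) = 2*y*(-48 + 24*y) (L(y) = (y + y)*(-48 + 24*y) = (2*y)*(-48 + 24*y) = 2*y*(-48 + 24*y))
√(-3298 + L(t(-2))) = √(-3298 + 48*(-2 + 1/(-6 - 2))/(-6 - 2)) = √(-3298 + 48*(-2 + 1/(-8))/(-8)) = √(-3298 + 48*(-⅛)*(-2 - ⅛)) = √(-3298 + 48*(-⅛)*(-17/8)) = √(-3298 + 51/4) = √(-13141/4) = I*√13141/2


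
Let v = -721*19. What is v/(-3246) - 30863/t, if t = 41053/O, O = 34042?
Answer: -3409809361469/133258038 ≈ -25588.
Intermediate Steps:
v = -13699
t = 41053/34042 ≈ 1.2060
v/(-3246) - 30863/t = -13699/(-3246) - 30863/41053/34042 = -13699*(-1/3246) - 30863*34042/41053 = 13699/3246 - 1050638246/41053 = -3409809361469/133258038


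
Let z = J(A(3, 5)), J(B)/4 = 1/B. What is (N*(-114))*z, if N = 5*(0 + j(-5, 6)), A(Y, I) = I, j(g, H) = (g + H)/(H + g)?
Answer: -456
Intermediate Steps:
j(g, H) = 1 (j(g, H) = (H + g)/(H + g) = 1)
J(B) = 4/B (J(B) = 4*(1/B) = 4/B)
z = ⅘ (z = 4/5 = 4*(⅕) = ⅘ ≈ 0.80000)
N = 5 (N = 5*(0 + 1) = 5*1 = 5)
(N*(-114))*z = (5*(-114))*(⅘) = -570*⅘ = -456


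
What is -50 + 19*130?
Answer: 2420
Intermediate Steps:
-50 + 19*130 = -50 + 2470 = 2420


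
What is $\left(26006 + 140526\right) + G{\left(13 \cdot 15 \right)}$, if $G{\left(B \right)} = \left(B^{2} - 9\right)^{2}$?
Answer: $1445382788$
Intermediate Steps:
$G{\left(B \right)} = \left(-9 + B^{2}\right)^{2}$
$\left(26006 + 140526\right) + G{\left(13 \cdot 15 \right)} = \left(26006 + 140526\right) + \left(-9 + \left(13 \cdot 15\right)^{2}\right)^{2} = 166532 + \left(-9 + 195^{2}\right)^{2} = 166532 + \left(-9 + 38025\right)^{2} = 166532 + 38016^{2} = 166532 + 1445216256 = 1445382788$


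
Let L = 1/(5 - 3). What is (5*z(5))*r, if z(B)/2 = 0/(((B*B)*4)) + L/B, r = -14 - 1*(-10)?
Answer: -4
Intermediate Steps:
L = 1/2 ≈ 0.50000
r = -4 (r = -14 + 10 = -4)
z(B) = 1/B (z(B) = 2*(0/(((B*B)*4)) + 1/(2*B)) = 2*(0/((B**2*4)) + 1/(2*B)) = 2*(0/((4*B**2)) + 1/(2*B)) = 2*(0*(1/(4*B**2)) + 1/(2*B)) = 2*(0 + 1/(2*B)) = 2*(1/(2*B)) = 1/B)
(5*z(5))*r = (5/5)*(-4) = (5*(1/5))*(-4) = 1*(-4) = -4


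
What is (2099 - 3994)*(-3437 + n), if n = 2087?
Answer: 2558250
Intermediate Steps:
(2099 - 3994)*(-3437 + n) = (2099 - 3994)*(-3437 + 2087) = -1895*(-1350) = 2558250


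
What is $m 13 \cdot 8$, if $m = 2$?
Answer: $208$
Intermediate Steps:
$m 13 \cdot 8 = 2 \cdot 13 \cdot 8 = 26 \cdot 8 = 208$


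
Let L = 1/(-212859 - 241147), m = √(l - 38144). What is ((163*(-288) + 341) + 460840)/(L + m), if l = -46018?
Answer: -188066083422/17347593309605833 - 1109980693511150916*I*√498/17347593309605833 ≈ -1.0841e-5 - 1427.9*I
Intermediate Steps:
m = 13*I*√498 (m = √(-46018 - 38144) = √(-84162) = 13*I*√498 ≈ 290.11*I)
L = -1/454006 (L = 1/(-454006) = -1/454006 ≈ -2.2026e-6)
((163*(-288) + 341) + 460840)/(L + m) = ((163*(-288) + 341) + 460840)/(-1/454006 + 13*I*√498) = ((-46944 + 341) + 460840)/(-1/454006 + 13*I*√498) = (-46603 + 460840)/(-1/454006 + 13*I*√498) = 414237/(-1/454006 + 13*I*√498)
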